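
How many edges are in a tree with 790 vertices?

A tree on n vertices always has exactly n - 1 edges.
For n = 790: edges = 790 - 1 = 789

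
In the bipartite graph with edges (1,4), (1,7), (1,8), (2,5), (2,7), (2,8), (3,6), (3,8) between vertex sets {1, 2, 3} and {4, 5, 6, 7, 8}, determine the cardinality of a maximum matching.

Step 1: List the neighbors of each left vertex:
  1: 4, 7, 8
  2: 5, 7, 8
  3: 6, 8

Step 2: Greedily match left vertices, then look for augmenting paths:
  Match 1 -- 4
  Match 2 -- 5
  Match 3 -- 6
  No augmenting path remains.

Step 3: Verify this is maximum:
  Matching size 3 = min(|L|, |R|) = min(3, 5), which is an upper bound, so this matching is maximum.

Maximum matching: {(1,4), (2,5), (3,6)}
Size: 3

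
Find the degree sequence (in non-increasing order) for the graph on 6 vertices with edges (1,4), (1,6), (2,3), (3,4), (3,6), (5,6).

Step 1: Count edges incident to each vertex:
  deg(1) = 2 (neighbors: 4, 6)
  deg(2) = 1 (neighbors: 3)
  deg(3) = 3 (neighbors: 2, 4, 6)
  deg(4) = 2 (neighbors: 1, 3)
  deg(5) = 1 (neighbors: 6)
  deg(6) = 3 (neighbors: 1, 3, 5)

Step 2: Sort degrees in non-increasing order:
  Degrees: [2, 1, 3, 2, 1, 3] -> sorted: [3, 3, 2, 2, 1, 1]

Degree sequence: [3, 3, 2, 2, 1, 1]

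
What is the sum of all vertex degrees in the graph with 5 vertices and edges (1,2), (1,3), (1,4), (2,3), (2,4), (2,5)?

Step 1: Count edges incident to each vertex:
  deg(1) = 3 (neighbors: 2, 3, 4)
  deg(2) = 4 (neighbors: 1, 3, 4, 5)
  deg(3) = 2 (neighbors: 1, 2)
  deg(4) = 2 (neighbors: 1, 2)
  deg(5) = 1 (neighbors: 2)

Step 2: Sum all degrees:
  3 + 4 + 2 + 2 + 1 = 12

Verification: sum of degrees = 2 * |E| = 2 * 6 = 12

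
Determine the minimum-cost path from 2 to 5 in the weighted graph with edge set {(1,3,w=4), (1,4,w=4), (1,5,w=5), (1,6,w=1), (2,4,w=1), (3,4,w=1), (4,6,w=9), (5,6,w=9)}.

Step 1: Build adjacency list with weights:
  1: 3(w=4), 4(w=4), 5(w=5), 6(w=1)
  2: 4(w=1)
  3: 1(w=4), 4(w=1)
  4: 1(w=4), 2(w=1), 3(w=1), 6(w=9)
  5: 1(w=5), 6(w=9)
  6: 1(w=1), 4(w=9), 5(w=9)

Step 2: Apply Dijkstra's algorithm from vertex 2:
  Visit vertex 2 (distance=0)
    Update dist[4] = 1
  Visit vertex 4 (distance=1)
    Update dist[1] = 5
    Update dist[3] = 2
    Update dist[6] = 10
  Visit vertex 3 (distance=2)
  Visit vertex 1 (distance=5)
    Update dist[5] = 10
    Update dist[6] = 6
  Visit vertex 6 (distance=6)
  Visit vertex 5 (distance=10)

Step 3: Shortest path: 2 -> 4 -> 1 -> 5
Total weight: 1 + 4 + 5 = 10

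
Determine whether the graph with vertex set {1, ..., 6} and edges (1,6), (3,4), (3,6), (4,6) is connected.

Step 1: Build adjacency list from edges:
  1: 6
  2: (none)
  3: 4, 6
  4: 3, 6
  5: (none)
  6: 1, 3, 4

Step 2: Run BFS/DFS from vertex 1:
  Visited: {1, 6, 3, 4}
  Reached 4 of 6 vertices

Step 3: Only 4 of 6 vertices reached. Graph is disconnected.
Connected components: {1, 3, 4, 6}, {2}, {5}
Answer: No, the graph is not connected (3 components).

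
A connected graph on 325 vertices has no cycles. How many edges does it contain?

A tree on n vertices always has exactly n - 1 edges.
For n = 325: edges = 325 - 1 = 324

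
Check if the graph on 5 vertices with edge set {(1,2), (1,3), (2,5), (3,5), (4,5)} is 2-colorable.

Step 1: Attempt 2-coloring using BFS:
  Start at vertex 1, assign color 0
  Color vertex 2 with color 1 (neighbor of 1)
  Color vertex 3 with color 1 (neighbor of 1)
  Color vertex 5 with color 0 (neighbor of 2)
  Color vertex 4 with color 1 (neighbor of 5)

Step 2: 2-coloring succeeded. No conflicts found.
  Set A (color 0): {1, 5}
  Set B (color 1): {2, 3, 4}

The graph is bipartite with partition {1, 5}, {2, 3, 4}.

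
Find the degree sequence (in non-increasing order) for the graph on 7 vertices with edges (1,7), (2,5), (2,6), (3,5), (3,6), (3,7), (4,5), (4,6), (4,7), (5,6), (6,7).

Step 1: Count edges incident to each vertex:
  deg(1) = 1 (neighbors: 7)
  deg(2) = 2 (neighbors: 5, 6)
  deg(3) = 3 (neighbors: 5, 6, 7)
  deg(4) = 3 (neighbors: 5, 6, 7)
  deg(5) = 4 (neighbors: 2, 3, 4, 6)
  deg(6) = 5 (neighbors: 2, 3, 4, 5, 7)
  deg(7) = 4 (neighbors: 1, 3, 4, 6)

Step 2: Sort degrees in non-increasing order:
  Degrees: [1, 2, 3, 3, 4, 5, 4] -> sorted: [5, 4, 4, 3, 3, 2, 1]

Degree sequence: [5, 4, 4, 3, 3, 2, 1]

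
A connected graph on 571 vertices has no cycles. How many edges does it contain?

A tree on n vertices always has exactly n - 1 edges.
For n = 571: edges = 571 - 1 = 570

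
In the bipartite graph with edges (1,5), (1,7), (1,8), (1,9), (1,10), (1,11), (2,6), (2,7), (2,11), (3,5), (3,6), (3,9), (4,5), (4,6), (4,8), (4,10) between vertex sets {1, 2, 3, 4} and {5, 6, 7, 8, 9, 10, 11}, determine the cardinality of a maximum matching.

Step 1: List the neighbors of each left vertex:
  1: 5, 7, 8, 9, 10, 11
  2: 6, 7, 11
  3: 5, 6, 9
  4: 5, 6, 8, 10

Step 2: Greedily match left vertices, then look for augmenting paths:
  Match 1 -- 5
  Match 2 -- 6
  Match 3 -- 9
  Match 4 -- 8
  No augmenting path remains.

Step 3: Verify this is maximum:
  Matching size 4 = min(|L|, |R|) = min(4, 7), which is an upper bound, so this matching is maximum.

Maximum matching: {(1,5), (2,6), (3,9), (4,8)}
Size: 4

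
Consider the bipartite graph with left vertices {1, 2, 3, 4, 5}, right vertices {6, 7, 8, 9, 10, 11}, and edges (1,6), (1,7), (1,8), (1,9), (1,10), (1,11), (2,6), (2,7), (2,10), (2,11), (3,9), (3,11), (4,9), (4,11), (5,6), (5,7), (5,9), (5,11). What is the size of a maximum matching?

Step 1: List the neighbors of each left vertex:
  1: 6, 7, 8, 9, 10, 11
  2: 6, 7, 10, 11
  3: 9, 11
  4: 9, 11
  5: 6, 7, 9, 11

Step 2: Greedily match left vertices, then look for augmenting paths:
  Match 1 -- 8
  Match 2 -- 7
  Match 3 -- 9
  Match 4 -- 11
  Match 5 -- 6
  No augmenting path remains.

Step 3: Verify this is maximum:
  Matching size 5 = min(|L|, |R|) = min(5, 6), which is an upper bound, so this matching is maximum.

Maximum matching: {(1,8), (2,7), (3,9), (4,11), (5,6)}
Size: 5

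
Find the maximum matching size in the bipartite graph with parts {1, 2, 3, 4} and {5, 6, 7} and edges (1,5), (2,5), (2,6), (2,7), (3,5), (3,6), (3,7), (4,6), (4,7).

Step 1: List the neighbors of each left vertex:
  1: 5
  2: 5, 6, 7
  3: 5, 6, 7
  4: 6, 7

Step 2: Greedily match left vertices, then look for augmenting paths:
  Match 1 -- 5
  Match 2 -- 6
  Match 3 -- 7
  No augmenting path remains.

Step 3: Verify this is maximum:
  Matching size 3 = min(|L|, |R|) = min(4, 3), which is an upper bound, so this matching is maximum.

Maximum matching: {(1,5), (2,6), (3,7)}
Size: 3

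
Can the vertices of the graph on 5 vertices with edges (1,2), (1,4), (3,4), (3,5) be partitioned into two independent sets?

Step 1: Attempt 2-coloring using BFS:
  Start at vertex 1, assign color 0
  Color vertex 2 with color 1 (neighbor of 1)
  Color vertex 4 with color 1 (neighbor of 1)
  Color vertex 3 with color 0 (neighbor of 4)
  Color vertex 5 with color 1 (neighbor of 3)

Step 2: 2-coloring succeeded. No conflicts found.
  Set A (color 0): {1, 3}
  Set B (color 1): {2, 4, 5}

The graph is bipartite with partition {1, 3}, {2, 4, 5}.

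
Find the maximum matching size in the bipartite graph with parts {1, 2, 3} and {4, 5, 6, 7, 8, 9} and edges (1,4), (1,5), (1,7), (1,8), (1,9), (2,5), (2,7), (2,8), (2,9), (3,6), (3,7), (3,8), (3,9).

Step 1: List the neighbors of each left vertex:
  1: 4, 5, 7, 8, 9
  2: 5, 7, 8, 9
  3: 6, 7, 8, 9

Step 2: Greedily match left vertices, then look for augmenting paths:
  Match 1 -- 4
  Match 2 -- 5
  Match 3 -- 6
  No augmenting path remains.

Step 3: Verify this is maximum:
  Matching size 3 = min(|L|, |R|) = min(3, 6), which is an upper bound, so this matching is maximum.

Maximum matching: {(1,4), (2,5), (3,6)}
Size: 3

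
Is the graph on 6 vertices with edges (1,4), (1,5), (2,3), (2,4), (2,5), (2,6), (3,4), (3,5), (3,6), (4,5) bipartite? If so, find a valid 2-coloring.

Step 1: Attempt 2-coloring using BFS:
  Start at vertex 1, assign color 0
  Color vertex 4 with color 1 (neighbor of 1)
  Color vertex 5 with color 1 (neighbor of 1)
  Color vertex 2 with color 0 (neighbor of 4)
  Color vertex 3 with color 0 (neighbor of 4)

Step 2: Conflict found! Vertices 4 and 5 are adjacent but have the same color.
This means the graph contains an odd cycle.

The graph is NOT bipartite.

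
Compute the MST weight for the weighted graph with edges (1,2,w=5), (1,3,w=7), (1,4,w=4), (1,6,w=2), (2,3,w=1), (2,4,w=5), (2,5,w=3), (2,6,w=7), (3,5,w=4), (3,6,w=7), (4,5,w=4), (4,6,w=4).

Apply Kruskal's algorithm (sort edges by weight, add if no cycle):

Sorted edges by weight:
  (2,3) w=1
  (1,6) w=2
  (2,5) w=3
  (1,4) w=4
  (3,5) w=4
  (4,6) w=4
  (4,5) w=4
  (1,2) w=5
  (2,4) w=5
  (1,3) w=7
  (2,6) w=7
  (3,6) w=7

Add edge (2,3) w=1 -- no cycle. Running total: 1
Add edge (1,6) w=2 -- no cycle. Running total: 3
Add edge (2,5) w=3 -- no cycle. Running total: 6
Add edge (1,4) w=4 -- no cycle. Running total: 10
Skip edge (3,5) w=4 -- would create cycle
Skip edge (4,6) w=4 -- would create cycle
Add edge (4,5) w=4 -- no cycle. Running total: 14

MST edges: (2,3,w=1), (1,6,w=2), (2,5,w=3), (1,4,w=4), (4,5,w=4)
Total MST weight: 1 + 2 + 3 + 4 + 4 = 14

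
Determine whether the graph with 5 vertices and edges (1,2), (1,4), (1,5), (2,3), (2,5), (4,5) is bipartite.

Step 1: Attempt 2-coloring using BFS:
  Start at vertex 1, assign color 0
  Color vertex 2 with color 1 (neighbor of 1)
  Color vertex 4 with color 1 (neighbor of 1)
  Color vertex 5 with color 1 (neighbor of 1)
  Color vertex 3 with color 0 (neighbor of 2)

Step 2: Conflict found! Vertices 2 and 5 are adjacent but have the same color.
This means the graph contains an odd cycle.

The graph is NOT bipartite.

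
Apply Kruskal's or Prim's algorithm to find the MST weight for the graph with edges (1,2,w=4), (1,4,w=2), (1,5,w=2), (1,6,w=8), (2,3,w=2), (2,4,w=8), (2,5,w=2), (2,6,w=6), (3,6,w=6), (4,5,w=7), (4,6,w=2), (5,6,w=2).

Apply Kruskal's algorithm (sort edges by weight, add if no cycle):

Sorted edges by weight:
  (1,4) w=2
  (1,5) w=2
  (2,3) w=2
  (2,5) w=2
  (4,6) w=2
  (5,6) w=2
  (1,2) w=4
  (2,6) w=6
  (3,6) w=6
  (4,5) w=7
  (1,6) w=8
  (2,4) w=8

Add edge (1,4) w=2 -- no cycle. Running total: 2
Add edge (1,5) w=2 -- no cycle. Running total: 4
Add edge (2,3) w=2 -- no cycle. Running total: 6
Add edge (2,5) w=2 -- no cycle. Running total: 8
Add edge (4,6) w=2 -- no cycle. Running total: 10

MST edges: (1,4,w=2), (1,5,w=2), (2,3,w=2), (2,5,w=2), (4,6,w=2)
Total MST weight: 2 + 2 + 2 + 2 + 2 = 10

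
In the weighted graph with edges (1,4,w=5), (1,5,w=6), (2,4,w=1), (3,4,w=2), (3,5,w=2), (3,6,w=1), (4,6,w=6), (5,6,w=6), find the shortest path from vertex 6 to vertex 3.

Step 1: Build adjacency list with weights:
  1: 4(w=5), 5(w=6)
  2: 4(w=1)
  3: 4(w=2), 5(w=2), 6(w=1)
  4: 1(w=5), 2(w=1), 3(w=2), 6(w=6)
  5: 1(w=6), 3(w=2), 6(w=6)
  6: 3(w=1), 4(w=6), 5(w=6)

Step 2: Apply Dijkstra's algorithm from vertex 6:
  Visit vertex 6 (distance=0)
    Update dist[3] = 1
    Update dist[4] = 6
    Update dist[5] = 6
  Visit vertex 3 (distance=1)
    Update dist[4] = 3
    Update dist[5] = 3

Step 3: Shortest path: 6 -> 3
Total weight: 1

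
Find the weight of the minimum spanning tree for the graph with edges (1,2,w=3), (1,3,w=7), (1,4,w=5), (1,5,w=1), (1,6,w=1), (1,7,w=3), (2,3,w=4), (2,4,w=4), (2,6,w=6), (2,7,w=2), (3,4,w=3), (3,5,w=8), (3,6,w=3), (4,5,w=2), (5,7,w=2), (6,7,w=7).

Apply Kruskal's algorithm (sort edges by weight, add if no cycle):

Sorted edges by weight:
  (1,5) w=1
  (1,6) w=1
  (2,7) w=2
  (4,5) w=2
  (5,7) w=2
  (1,2) w=3
  (1,7) w=3
  (3,4) w=3
  (3,6) w=3
  (2,3) w=4
  (2,4) w=4
  (1,4) w=5
  (2,6) w=6
  (1,3) w=7
  (6,7) w=7
  (3,5) w=8

Add edge (1,5) w=1 -- no cycle. Running total: 1
Add edge (1,6) w=1 -- no cycle. Running total: 2
Add edge (2,7) w=2 -- no cycle. Running total: 4
Add edge (4,5) w=2 -- no cycle. Running total: 6
Add edge (5,7) w=2 -- no cycle. Running total: 8
Skip edge (1,2) w=3 -- would create cycle
Skip edge (1,7) w=3 -- would create cycle
Add edge (3,4) w=3 -- no cycle. Running total: 11

MST edges: (1,5,w=1), (1,6,w=1), (2,7,w=2), (4,5,w=2), (5,7,w=2), (3,4,w=3)
Total MST weight: 1 + 1 + 2 + 2 + 2 + 3 = 11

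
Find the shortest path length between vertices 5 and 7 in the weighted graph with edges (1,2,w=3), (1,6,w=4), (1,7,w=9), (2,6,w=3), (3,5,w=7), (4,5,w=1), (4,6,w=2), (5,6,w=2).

Step 1: Build adjacency list with weights:
  1: 2(w=3), 6(w=4), 7(w=9)
  2: 1(w=3), 6(w=3)
  3: 5(w=7)
  4: 5(w=1), 6(w=2)
  5: 3(w=7), 4(w=1), 6(w=2)
  6: 1(w=4), 2(w=3), 4(w=2), 5(w=2)
  7: 1(w=9)

Step 2: Apply Dijkstra's algorithm from vertex 5:
  Visit vertex 5 (distance=0)
    Update dist[3] = 7
    Update dist[4] = 1
    Update dist[6] = 2
  Visit vertex 4 (distance=1)
  Visit vertex 6 (distance=2)
    Update dist[1] = 6
    Update dist[2] = 5
  Visit vertex 2 (distance=5)
  Visit vertex 1 (distance=6)
    Update dist[7] = 15
  Visit vertex 3 (distance=7)
  Visit vertex 7 (distance=15)

Step 3: Shortest path: 5 -> 6 -> 1 -> 7
Total weight: 2 + 4 + 9 = 15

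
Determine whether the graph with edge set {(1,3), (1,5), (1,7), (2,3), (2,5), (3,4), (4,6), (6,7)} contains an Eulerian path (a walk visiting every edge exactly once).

Step 1: Find the degree of each vertex:
  deg(1) = 3
  deg(2) = 2
  deg(3) = 3
  deg(4) = 2
  deg(5) = 2
  deg(6) = 2
  deg(7) = 2

Step 2: Count vertices with odd degree:
  Odd-degree vertices: 1, 3 (2 total)

Step 3: Apply Euler's theorem:
  - Eulerian circuit exists iff graph is connected and all vertices have even degree
  - Eulerian path exists iff graph is connected and has 0 or 2 odd-degree vertices

Graph is connected with exactly 2 odd-degree vertices (1, 3).
Eulerian path exists (starting and ending at the odd-degree vertices), but no Eulerian circuit.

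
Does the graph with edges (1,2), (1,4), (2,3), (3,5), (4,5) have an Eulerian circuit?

Step 1: Find the degree of each vertex:
  deg(1) = 2
  deg(2) = 2
  deg(3) = 2
  deg(4) = 2
  deg(5) = 2

Step 2: Count vertices with odd degree:
  All vertices have even degree (0 odd-degree vertices)

Step 3: Apply Euler's theorem:
  - Eulerian circuit exists iff graph is connected and all vertices have even degree
  - Eulerian path exists iff graph is connected and has 0 or 2 odd-degree vertices

Graph is connected with 0 odd-degree vertices.
Both Eulerian circuit and Eulerian path exist.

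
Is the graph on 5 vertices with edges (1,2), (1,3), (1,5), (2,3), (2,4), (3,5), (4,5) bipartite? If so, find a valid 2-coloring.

Step 1: Attempt 2-coloring using BFS:
  Start at vertex 1, assign color 0
  Color vertex 2 with color 1 (neighbor of 1)
  Color vertex 3 with color 1 (neighbor of 1)
  Color vertex 5 with color 1 (neighbor of 1)

Step 2: Conflict found! Vertices 2 and 3 are adjacent but have the same color.
This means the graph contains an odd cycle.

The graph is NOT bipartite.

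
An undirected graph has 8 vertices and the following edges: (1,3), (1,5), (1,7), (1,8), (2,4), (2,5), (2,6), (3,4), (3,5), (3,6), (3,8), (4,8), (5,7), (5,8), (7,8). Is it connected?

Step 1: Build adjacency list from edges:
  1: 3, 5, 7, 8
  2: 4, 5, 6
  3: 1, 4, 5, 6, 8
  4: 2, 3, 8
  5: 1, 2, 3, 7, 8
  6: 2, 3
  7: 1, 5, 8
  8: 1, 3, 4, 5, 7

Step 2: Run BFS/DFS from vertex 1:
  Visited: {1, 3, 5, 7, 8, 4, 6, 2}
  Reached 8 of 8 vertices

Step 3: All 8 vertices reached from vertex 1, so the graph is connected.
Answer: Yes, the graph is connected.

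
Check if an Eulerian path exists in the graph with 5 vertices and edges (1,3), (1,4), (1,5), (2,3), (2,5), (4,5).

Step 1: Find the degree of each vertex:
  deg(1) = 3
  deg(2) = 2
  deg(3) = 2
  deg(4) = 2
  deg(5) = 3

Step 2: Count vertices with odd degree:
  Odd-degree vertices: 1, 5 (2 total)

Step 3: Apply Euler's theorem:
  - Eulerian circuit exists iff graph is connected and all vertices have even degree
  - Eulerian path exists iff graph is connected and has 0 or 2 odd-degree vertices

Graph is connected with exactly 2 odd-degree vertices (1, 5).
Eulerian path exists (starting and ending at the odd-degree vertices), but no Eulerian circuit.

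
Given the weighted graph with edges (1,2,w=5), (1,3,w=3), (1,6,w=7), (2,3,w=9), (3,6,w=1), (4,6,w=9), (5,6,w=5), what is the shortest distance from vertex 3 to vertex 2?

Step 1: Build adjacency list with weights:
  1: 2(w=5), 3(w=3), 6(w=7)
  2: 1(w=5), 3(w=9)
  3: 1(w=3), 2(w=9), 6(w=1)
  4: 6(w=9)
  5: 6(w=5)
  6: 1(w=7), 3(w=1), 4(w=9), 5(w=5)

Step 2: Apply Dijkstra's algorithm from vertex 3:
  Visit vertex 3 (distance=0)
    Update dist[1] = 3
    Update dist[2] = 9
    Update dist[6] = 1
  Visit vertex 6 (distance=1)
    Update dist[4] = 10
    Update dist[5] = 6
  Visit vertex 1 (distance=3)
    Update dist[2] = 8
  Visit vertex 5 (distance=6)
  Visit vertex 2 (distance=8)

Step 3: Shortest path: 3 -> 1 -> 2
Total weight: 3 + 5 = 8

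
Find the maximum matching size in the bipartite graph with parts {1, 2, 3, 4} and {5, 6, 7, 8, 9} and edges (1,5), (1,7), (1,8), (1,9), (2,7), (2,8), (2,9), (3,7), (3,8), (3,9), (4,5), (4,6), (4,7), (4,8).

Step 1: List the neighbors of each left vertex:
  1: 5, 7, 8, 9
  2: 7, 8, 9
  3: 7, 8, 9
  4: 5, 6, 7, 8

Step 2: Greedily match left vertices, then look for augmenting paths:
  Match 1 -- 5
  Match 2 -- 7
  Match 3 -- 8
  Match 4 -- 6
  No augmenting path remains.

Step 3: Verify this is maximum:
  Matching size 4 = min(|L|, |R|) = min(4, 5), which is an upper bound, so this matching is maximum.

Maximum matching: {(1,5), (2,7), (3,8), (4,6)}
Size: 4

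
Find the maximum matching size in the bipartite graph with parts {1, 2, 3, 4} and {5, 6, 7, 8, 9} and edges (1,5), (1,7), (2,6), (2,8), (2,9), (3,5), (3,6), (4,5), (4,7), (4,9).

Step 1: List the neighbors of each left vertex:
  1: 5, 7
  2: 6, 8, 9
  3: 5, 6
  4: 5, 7, 9

Step 2: Greedily match left vertices, then look for augmenting paths:
  Match 1 -- 5
  Match 2 -- 8
  Match 3 -- 6
  Match 4 -- 7
  No augmenting path remains.

Step 3: Verify this is maximum:
  Matching size 4 = min(|L|, |R|) = min(4, 5), which is an upper bound, so this matching is maximum.

Maximum matching: {(1,5), (2,8), (3,6), (4,7)}
Size: 4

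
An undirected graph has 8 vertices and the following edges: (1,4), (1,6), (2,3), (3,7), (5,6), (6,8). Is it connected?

Step 1: Build adjacency list from edges:
  1: 4, 6
  2: 3
  3: 2, 7
  4: 1
  5: 6
  6: 1, 5, 8
  7: 3
  8: 6

Step 2: Run BFS/DFS from vertex 1:
  Visited: {1, 4, 6, 5, 8}
  Reached 5 of 8 vertices

Step 3: Only 5 of 8 vertices reached. Graph is disconnected.
Connected components: {1, 4, 5, 6, 8}, {2, 3, 7}
Answer: No, the graph is not connected (2 components).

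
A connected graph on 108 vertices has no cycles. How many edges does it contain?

A tree on n vertices always has exactly n - 1 edges.
For n = 108: edges = 108 - 1 = 107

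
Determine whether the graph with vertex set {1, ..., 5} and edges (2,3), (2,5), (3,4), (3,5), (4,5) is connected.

Step 1: Build adjacency list from edges:
  1: (none)
  2: 3, 5
  3: 2, 4, 5
  4: 3, 5
  5: 2, 3, 4

Step 2: Run BFS/DFS from vertex 1:
  Visited: {1}
  Reached 1 of 5 vertices

Step 3: Only 1 of 5 vertices reached. Graph is disconnected.
Connected components: {1}, {2, 3, 4, 5}
Answer: No, the graph is not connected (2 components).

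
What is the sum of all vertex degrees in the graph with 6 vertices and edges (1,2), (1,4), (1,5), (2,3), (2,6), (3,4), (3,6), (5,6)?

Step 1: Count edges incident to each vertex:
  deg(1) = 3 (neighbors: 2, 4, 5)
  deg(2) = 3 (neighbors: 1, 3, 6)
  deg(3) = 3 (neighbors: 2, 4, 6)
  deg(4) = 2 (neighbors: 1, 3)
  deg(5) = 2 (neighbors: 1, 6)
  deg(6) = 3 (neighbors: 2, 3, 5)

Step 2: Sum all degrees:
  3 + 3 + 3 + 2 + 2 + 3 = 16

Verification: sum of degrees = 2 * |E| = 2 * 8 = 16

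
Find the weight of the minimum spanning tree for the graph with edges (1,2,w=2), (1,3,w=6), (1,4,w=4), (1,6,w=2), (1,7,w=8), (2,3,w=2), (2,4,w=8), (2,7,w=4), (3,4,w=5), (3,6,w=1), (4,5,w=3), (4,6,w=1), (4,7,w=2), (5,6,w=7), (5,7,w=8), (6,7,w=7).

Apply Kruskal's algorithm (sort edges by weight, add if no cycle):

Sorted edges by weight:
  (3,6) w=1
  (4,6) w=1
  (1,2) w=2
  (1,6) w=2
  (2,3) w=2
  (4,7) w=2
  (4,5) w=3
  (1,4) w=4
  (2,7) w=4
  (3,4) w=5
  (1,3) w=6
  (5,6) w=7
  (6,7) w=7
  (1,7) w=8
  (2,4) w=8
  (5,7) w=8

Add edge (3,6) w=1 -- no cycle. Running total: 1
Add edge (4,6) w=1 -- no cycle. Running total: 2
Add edge (1,2) w=2 -- no cycle. Running total: 4
Add edge (1,6) w=2 -- no cycle. Running total: 6
Skip edge (2,3) w=2 -- would create cycle
Add edge (4,7) w=2 -- no cycle. Running total: 8
Add edge (4,5) w=3 -- no cycle. Running total: 11

MST edges: (3,6,w=1), (4,6,w=1), (1,2,w=2), (1,6,w=2), (4,7,w=2), (4,5,w=3)
Total MST weight: 1 + 1 + 2 + 2 + 2 + 3 = 11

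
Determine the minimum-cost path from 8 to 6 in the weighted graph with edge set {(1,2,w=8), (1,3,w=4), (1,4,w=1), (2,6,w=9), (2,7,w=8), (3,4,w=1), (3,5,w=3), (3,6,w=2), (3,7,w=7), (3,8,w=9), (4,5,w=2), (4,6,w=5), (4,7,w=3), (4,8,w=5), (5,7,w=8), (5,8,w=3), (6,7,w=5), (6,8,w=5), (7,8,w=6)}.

Step 1: Build adjacency list with weights:
  1: 2(w=8), 3(w=4), 4(w=1)
  2: 1(w=8), 6(w=9), 7(w=8)
  3: 1(w=4), 4(w=1), 5(w=3), 6(w=2), 7(w=7), 8(w=9)
  4: 1(w=1), 3(w=1), 5(w=2), 6(w=5), 7(w=3), 8(w=5)
  5: 3(w=3), 4(w=2), 7(w=8), 8(w=3)
  6: 2(w=9), 3(w=2), 4(w=5), 7(w=5), 8(w=5)
  7: 2(w=8), 3(w=7), 4(w=3), 5(w=8), 6(w=5), 8(w=6)
  8: 3(w=9), 4(w=5), 5(w=3), 6(w=5), 7(w=6)

Step 2: Apply Dijkstra's algorithm from vertex 8:
  Visit vertex 8 (distance=0)
    Update dist[3] = 9
    Update dist[4] = 5
    Update dist[5] = 3
    Update dist[6] = 5
    Update dist[7] = 6
  Visit vertex 5 (distance=3)
    Update dist[3] = 6
  Visit vertex 4 (distance=5)
    Update dist[1] = 6
  Visit vertex 6 (distance=5)
    Update dist[2] = 14

Step 3: Shortest path: 8 -> 6
Total weight: 5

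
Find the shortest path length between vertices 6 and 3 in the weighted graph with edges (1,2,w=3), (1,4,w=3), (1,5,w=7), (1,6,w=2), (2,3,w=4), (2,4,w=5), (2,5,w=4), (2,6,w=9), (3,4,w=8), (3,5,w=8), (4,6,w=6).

Step 1: Build adjacency list with weights:
  1: 2(w=3), 4(w=3), 5(w=7), 6(w=2)
  2: 1(w=3), 3(w=4), 4(w=5), 5(w=4), 6(w=9)
  3: 2(w=4), 4(w=8), 5(w=8)
  4: 1(w=3), 2(w=5), 3(w=8), 6(w=6)
  5: 1(w=7), 2(w=4), 3(w=8)
  6: 1(w=2), 2(w=9), 4(w=6)

Step 2: Apply Dijkstra's algorithm from vertex 6:
  Visit vertex 6 (distance=0)
    Update dist[1] = 2
    Update dist[2] = 9
    Update dist[4] = 6
  Visit vertex 1 (distance=2)
    Update dist[2] = 5
    Update dist[4] = 5
    Update dist[5] = 9
  Visit vertex 2 (distance=5)
    Update dist[3] = 9
  Visit vertex 4 (distance=5)
  Visit vertex 3 (distance=9)

Step 3: Shortest path: 6 -> 1 -> 2 -> 3
Total weight: 2 + 3 + 4 = 9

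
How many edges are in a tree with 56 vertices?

A tree on n vertices always has exactly n - 1 edges.
For n = 56: edges = 56 - 1 = 55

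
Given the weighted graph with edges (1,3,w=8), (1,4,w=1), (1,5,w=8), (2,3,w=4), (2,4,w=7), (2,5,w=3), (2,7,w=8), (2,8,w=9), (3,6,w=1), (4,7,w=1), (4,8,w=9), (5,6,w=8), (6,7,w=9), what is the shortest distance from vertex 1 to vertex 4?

Step 1: Build adjacency list with weights:
  1: 3(w=8), 4(w=1), 5(w=8)
  2: 3(w=4), 4(w=7), 5(w=3), 7(w=8), 8(w=9)
  3: 1(w=8), 2(w=4), 6(w=1)
  4: 1(w=1), 2(w=7), 7(w=1), 8(w=9)
  5: 1(w=8), 2(w=3), 6(w=8)
  6: 3(w=1), 5(w=8), 7(w=9)
  7: 2(w=8), 4(w=1), 6(w=9)
  8: 2(w=9), 4(w=9)

Step 2: Apply Dijkstra's algorithm from vertex 1:
  Visit vertex 1 (distance=0)
    Update dist[3] = 8
    Update dist[4] = 1
    Update dist[5] = 8
  Visit vertex 4 (distance=1)
    Update dist[2] = 8
    Update dist[7] = 2
    Update dist[8] = 10

Step 3: Shortest path: 1 -> 4
Total weight: 1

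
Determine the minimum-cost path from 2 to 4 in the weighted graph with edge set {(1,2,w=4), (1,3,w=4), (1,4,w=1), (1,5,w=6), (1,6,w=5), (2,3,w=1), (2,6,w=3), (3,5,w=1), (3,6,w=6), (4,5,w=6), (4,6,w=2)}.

Step 1: Build adjacency list with weights:
  1: 2(w=4), 3(w=4), 4(w=1), 5(w=6), 6(w=5)
  2: 1(w=4), 3(w=1), 6(w=3)
  3: 1(w=4), 2(w=1), 5(w=1), 6(w=6)
  4: 1(w=1), 5(w=6), 6(w=2)
  5: 1(w=6), 3(w=1), 4(w=6)
  6: 1(w=5), 2(w=3), 3(w=6), 4(w=2)

Step 2: Apply Dijkstra's algorithm from vertex 2:
  Visit vertex 2 (distance=0)
    Update dist[1] = 4
    Update dist[3] = 1
    Update dist[6] = 3
  Visit vertex 3 (distance=1)
    Update dist[5] = 2
  Visit vertex 5 (distance=2)
    Update dist[4] = 8
  Visit vertex 6 (distance=3)
    Update dist[4] = 5
  Visit vertex 1 (distance=4)
  Visit vertex 4 (distance=5)

Step 3: Shortest path: 2 -> 1 -> 4
Total weight: 4 + 1 = 5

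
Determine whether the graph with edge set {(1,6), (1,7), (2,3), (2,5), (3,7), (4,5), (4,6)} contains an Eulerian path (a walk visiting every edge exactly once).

Step 1: Find the degree of each vertex:
  deg(1) = 2
  deg(2) = 2
  deg(3) = 2
  deg(4) = 2
  deg(5) = 2
  deg(6) = 2
  deg(7) = 2

Step 2: Count vertices with odd degree:
  All vertices have even degree (0 odd-degree vertices)

Step 3: Apply Euler's theorem:
  - Eulerian circuit exists iff graph is connected and all vertices have even degree
  - Eulerian path exists iff graph is connected and has 0 or 2 odd-degree vertices

Graph is connected with 0 odd-degree vertices.
Both Eulerian circuit and Eulerian path exist.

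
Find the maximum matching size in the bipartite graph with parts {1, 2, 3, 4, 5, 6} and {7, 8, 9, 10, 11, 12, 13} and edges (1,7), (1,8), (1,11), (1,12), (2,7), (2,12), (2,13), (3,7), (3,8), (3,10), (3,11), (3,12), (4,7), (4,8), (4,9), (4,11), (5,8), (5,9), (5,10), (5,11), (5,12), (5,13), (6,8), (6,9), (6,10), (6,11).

Step 1: List the neighbors of each left vertex:
  1: 7, 8, 11, 12
  2: 7, 12, 13
  3: 7, 8, 10, 11, 12
  4: 7, 8, 9, 11
  5: 8, 9, 10, 11, 12, 13
  6: 8, 9, 10, 11

Step 2: Greedily match left vertices, then look for augmenting paths:
  Match 1 -- 7
  Match 2 -- 12
  Match 3 -- 8
  Match 4 -- 9
  Match 5 -- 10
  Match 6 -- 11
  No augmenting path remains.

Step 3: Verify this is maximum:
  Matching size 6 = min(|L|, |R|) = min(6, 7), which is an upper bound, so this matching is maximum.

Maximum matching: {(1,7), (2,12), (3,8), (4,9), (5,10), (6,11)}
Size: 6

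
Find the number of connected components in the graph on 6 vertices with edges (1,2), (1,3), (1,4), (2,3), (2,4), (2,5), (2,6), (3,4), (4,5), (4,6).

Step 1: Build adjacency list from edges:
  1: 2, 3, 4
  2: 1, 3, 4, 5, 6
  3: 1, 2, 4
  4: 1, 2, 3, 5, 6
  5: 2, 4
  6: 2, 4

Step 2: Run BFS/DFS from vertex 1:
  Visited: {1, 2, 3, 4, 5, 6}
  Reached 6 of 6 vertices

Step 3: All 6 vertices reached from vertex 1, so the graph is connected.
Number of connected components: 1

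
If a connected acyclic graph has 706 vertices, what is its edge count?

A tree on n vertices always has exactly n - 1 edges.
For n = 706: edges = 706 - 1 = 705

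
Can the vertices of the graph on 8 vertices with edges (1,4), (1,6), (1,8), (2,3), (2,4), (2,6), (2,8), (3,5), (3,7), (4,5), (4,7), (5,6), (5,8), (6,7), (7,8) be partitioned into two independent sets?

Step 1: Attempt 2-coloring using BFS:
  Start at vertex 1, assign color 0
  Color vertex 4 with color 1 (neighbor of 1)
  Color vertex 6 with color 1 (neighbor of 1)
  Color vertex 8 with color 1 (neighbor of 1)
  Color vertex 2 with color 0 (neighbor of 4)
  Color vertex 5 with color 0 (neighbor of 4)
  Color vertex 7 with color 0 (neighbor of 4)
  Color vertex 3 with color 1 (neighbor of 2)

Step 2: 2-coloring succeeded. No conflicts found.
  Set A (color 0): {1, 2, 5, 7}
  Set B (color 1): {3, 4, 6, 8}

The graph is bipartite with partition {1, 2, 5, 7}, {3, 4, 6, 8}.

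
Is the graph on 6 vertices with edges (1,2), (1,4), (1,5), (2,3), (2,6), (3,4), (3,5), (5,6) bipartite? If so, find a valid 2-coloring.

Step 1: Attempt 2-coloring using BFS:
  Start at vertex 1, assign color 0
  Color vertex 2 with color 1 (neighbor of 1)
  Color vertex 4 with color 1 (neighbor of 1)
  Color vertex 5 with color 1 (neighbor of 1)
  Color vertex 3 with color 0 (neighbor of 2)
  Color vertex 6 with color 0 (neighbor of 2)

Step 2: 2-coloring succeeded. No conflicts found.
  Set A (color 0): {1, 3, 6}
  Set B (color 1): {2, 4, 5}

The graph is bipartite with partition {1, 3, 6}, {2, 4, 5}.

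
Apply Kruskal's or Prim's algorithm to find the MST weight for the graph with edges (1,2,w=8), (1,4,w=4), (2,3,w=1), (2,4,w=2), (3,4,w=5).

Apply Kruskal's algorithm (sort edges by weight, add if no cycle):

Sorted edges by weight:
  (2,3) w=1
  (2,4) w=2
  (1,4) w=4
  (3,4) w=5
  (1,2) w=8

Add edge (2,3) w=1 -- no cycle. Running total: 1
Add edge (2,4) w=2 -- no cycle. Running total: 3
Add edge (1,4) w=4 -- no cycle. Running total: 7

MST edges: (2,3,w=1), (2,4,w=2), (1,4,w=4)
Total MST weight: 1 + 2 + 4 = 7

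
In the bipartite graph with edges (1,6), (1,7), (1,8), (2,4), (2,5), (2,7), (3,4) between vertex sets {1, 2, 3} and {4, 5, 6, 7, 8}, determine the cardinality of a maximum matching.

Step 1: List the neighbors of each left vertex:
  1: 6, 7, 8
  2: 4, 5, 7
  3: 4

Step 2: Greedily match left vertices, then look for augmenting paths:
  Match 1 -- 6
  Match 2 -- 5
  Match 3 -- 4
  No augmenting path remains.

Step 3: Verify this is maximum:
  Matching size 3 = min(|L|, |R|) = min(3, 5), which is an upper bound, so this matching is maximum.

Maximum matching: {(1,6), (2,5), (3,4)}
Size: 3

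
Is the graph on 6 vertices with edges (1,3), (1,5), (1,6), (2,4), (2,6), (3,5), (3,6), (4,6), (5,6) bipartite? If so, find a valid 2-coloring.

Step 1: Attempt 2-coloring using BFS:
  Start at vertex 1, assign color 0
  Color vertex 3 with color 1 (neighbor of 1)
  Color vertex 5 with color 1 (neighbor of 1)
  Color vertex 6 with color 1 (neighbor of 1)

Step 2: Conflict found! Vertices 3 and 5 are adjacent but have the same color.
This means the graph contains an odd cycle.

The graph is NOT bipartite.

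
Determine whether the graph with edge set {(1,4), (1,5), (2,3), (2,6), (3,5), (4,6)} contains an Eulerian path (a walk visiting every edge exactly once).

Step 1: Find the degree of each vertex:
  deg(1) = 2
  deg(2) = 2
  deg(3) = 2
  deg(4) = 2
  deg(5) = 2
  deg(6) = 2

Step 2: Count vertices with odd degree:
  All vertices have even degree (0 odd-degree vertices)

Step 3: Apply Euler's theorem:
  - Eulerian circuit exists iff graph is connected and all vertices have even degree
  - Eulerian path exists iff graph is connected and has 0 or 2 odd-degree vertices

Graph is connected with 0 odd-degree vertices.
Both Eulerian circuit and Eulerian path exist.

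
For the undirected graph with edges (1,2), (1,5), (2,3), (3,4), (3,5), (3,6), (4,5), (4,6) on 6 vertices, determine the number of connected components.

Step 1: Build adjacency list from edges:
  1: 2, 5
  2: 1, 3
  3: 2, 4, 5, 6
  4: 3, 5, 6
  5: 1, 3, 4
  6: 3, 4

Step 2: Run BFS/DFS from vertex 1:
  Visited: {1, 2, 5, 3, 4, 6}
  Reached 6 of 6 vertices

Step 3: All 6 vertices reached from vertex 1, so the graph is connected.
Number of connected components: 1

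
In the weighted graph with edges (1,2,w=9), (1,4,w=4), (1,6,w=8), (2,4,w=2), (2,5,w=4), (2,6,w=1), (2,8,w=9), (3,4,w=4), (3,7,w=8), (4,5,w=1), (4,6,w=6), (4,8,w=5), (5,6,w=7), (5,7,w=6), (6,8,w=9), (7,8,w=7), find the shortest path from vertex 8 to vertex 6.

Step 1: Build adjacency list with weights:
  1: 2(w=9), 4(w=4), 6(w=8)
  2: 1(w=9), 4(w=2), 5(w=4), 6(w=1), 8(w=9)
  3: 4(w=4), 7(w=8)
  4: 1(w=4), 2(w=2), 3(w=4), 5(w=1), 6(w=6), 8(w=5)
  5: 2(w=4), 4(w=1), 6(w=7), 7(w=6)
  6: 1(w=8), 2(w=1), 4(w=6), 5(w=7), 8(w=9)
  7: 3(w=8), 5(w=6), 8(w=7)
  8: 2(w=9), 4(w=5), 6(w=9), 7(w=7)

Step 2: Apply Dijkstra's algorithm from vertex 8:
  Visit vertex 8 (distance=0)
    Update dist[2] = 9
    Update dist[4] = 5
    Update dist[6] = 9
    Update dist[7] = 7
  Visit vertex 4 (distance=5)
    Update dist[1] = 9
    Update dist[2] = 7
    Update dist[3] = 9
    Update dist[5] = 6
  Visit vertex 5 (distance=6)
  Visit vertex 2 (distance=7)
    Update dist[6] = 8
  Visit vertex 7 (distance=7)
  Visit vertex 6 (distance=8)

Step 3: Shortest path: 8 -> 4 -> 2 -> 6
Total weight: 5 + 2 + 1 = 8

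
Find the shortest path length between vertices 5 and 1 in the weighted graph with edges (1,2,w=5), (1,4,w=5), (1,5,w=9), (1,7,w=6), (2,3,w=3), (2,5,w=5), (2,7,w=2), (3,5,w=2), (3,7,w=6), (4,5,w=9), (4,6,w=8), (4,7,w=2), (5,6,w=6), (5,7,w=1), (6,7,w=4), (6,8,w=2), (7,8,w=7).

Step 1: Build adjacency list with weights:
  1: 2(w=5), 4(w=5), 5(w=9), 7(w=6)
  2: 1(w=5), 3(w=3), 5(w=5), 7(w=2)
  3: 2(w=3), 5(w=2), 7(w=6)
  4: 1(w=5), 5(w=9), 6(w=8), 7(w=2)
  5: 1(w=9), 2(w=5), 3(w=2), 4(w=9), 6(w=6), 7(w=1)
  6: 4(w=8), 5(w=6), 7(w=4), 8(w=2)
  7: 1(w=6), 2(w=2), 3(w=6), 4(w=2), 5(w=1), 6(w=4), 8(w=7)
  8: 6(w=2), 7(w=7)

Step 2: Apply Dijkstra's algorithm from vertex 5:
  Visit vertex 5 (distance=0)
    Update dist[1] = 9
    Update dist[2] = 5
    Update dist[3] = 2
    Update dist[4] = 9
    Update dist[6] = 6
    Update dist[7] = 1
  Visit vertex 7 (distance=1)
    Update dist[1] = 7
    Update dist[2] = 3
    Update dist[4] = 3
    Update dist[6] = 5
    Update dist[8] = 8
  Visit vertex 3 (distance=2)
  Visit vertex 2 (distance=3)
  Visit vertex 4 (distance=3)
  Visit vertex 6 (distance=5)
    Update dist[8] = 7
  Visit vertex 1 (distance=7)

Step 3: Shortest path: 5 -> 7 -> 1
Total weight: 1 + 6 = 7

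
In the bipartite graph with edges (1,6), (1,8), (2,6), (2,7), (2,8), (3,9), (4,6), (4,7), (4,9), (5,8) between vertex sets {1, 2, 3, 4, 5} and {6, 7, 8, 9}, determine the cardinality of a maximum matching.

Step 1: List the neighbors of each left vertex:
  1: 6, 8
  2: 6, 7, 8
  3: 9
  4: 6, 7, 9
  5: 8

Step 2: Greedily match left vertices, then look for augmenting paths:
  Match 1 -- 6
  Match 2 -- 7
  Match 3 -- 9
  Match 5 -- 8
  No augmenting path remains.

Step 3: Verify this is maximum:
  Matching size 4 = min(|L|, |R|) = min(5, 4), which is an upper bound, so this matching is maximum.

Maximum matching: {(1,6), (2,7), (3,9), (5,8)}
Size: 4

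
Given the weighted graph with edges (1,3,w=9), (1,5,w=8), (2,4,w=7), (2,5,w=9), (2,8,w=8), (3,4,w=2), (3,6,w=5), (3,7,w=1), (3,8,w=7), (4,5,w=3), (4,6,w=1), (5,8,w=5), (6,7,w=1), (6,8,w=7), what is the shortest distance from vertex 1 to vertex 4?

Step 1: Build adjacency list with weights:
  1: 3(w=9), 5(w=8)
  2: 4(w=7), 5(w=9), 8(w=8)
  3: 1(w=9), 4(w=2), 6(w=5), 7(w=1), 8(w=7)
  4: 2(w=7), 3(w=2), 5(w=3), 6(w=1)
  5: 1(w=8), 2(w=9), 4(w=3), 8(w=5)
  6: 3(w=5), 4(w=1), 7(w=1), 8(w=7)
  7: 3(w=1), 6(w=1)
  8: 2(w=8), 3(w=7), 5(w=5), 6(w=7)

Step 2: Apply Dijkstra's algorithm from vertex 1:
  Visit vertex 1 (distance=0)
    Update dist[3] = 9
    Update dist[5] = 8
  Visit vertex 5 (distance=8)
    Update dist[2] = 17
    Update dist[4] = 11
    Update dist[8] = 13
  Visit vertex 3 (distance=9)
    Update dist[6] = 14
    Update dist[7] = 10
  Visit vertex 7 (distance=10)
    Update dist[6] = 11
  Visit vertex 4 (distance=11)

Step 3: Shortest path: 1 -> 3 -> 4
Total weight: 9 + 2 = 11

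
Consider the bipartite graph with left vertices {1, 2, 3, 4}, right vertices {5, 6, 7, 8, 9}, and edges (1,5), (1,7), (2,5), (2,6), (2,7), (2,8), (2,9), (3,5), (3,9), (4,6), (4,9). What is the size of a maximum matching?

Step 1: List the neighbors of each left vertex:
  1: 5, 7
  2: 5, 6, 7, 8, 9
  3: 5, 9
  4: 6, 9

Step 2: Greedily match left vertices, then look for augmenting paths:
  Match 1 -- 5
  Match 2 -- 7
  Match 3 -- 9
  Match 4 -- 6
  No augmenting path remains.

Step 3: Verify this is maximum:
  Matching size 4 = min(|L|, |R|) = min(4, 5), which is an upper bound, so this matching is maximum.

Maximum matching: {(1,5), (2,7), (3,9), (4,6)}
Size: 4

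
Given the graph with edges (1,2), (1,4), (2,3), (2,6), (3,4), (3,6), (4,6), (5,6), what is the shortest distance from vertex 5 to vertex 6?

Step 1: Build adjacency list:
  1: 2, 4
  2: 1, 3, 6
  3: 2, 4, 6
  4: 1, 3, 6
  5: 6
  6: 2, 3, 4, 5

Step 2: BFS from vertex 5 to find shortest path to 6:
  vertex 6 reached at distance 1

Step 3: Shortest path: 5 -> 6
Path length: 1 edge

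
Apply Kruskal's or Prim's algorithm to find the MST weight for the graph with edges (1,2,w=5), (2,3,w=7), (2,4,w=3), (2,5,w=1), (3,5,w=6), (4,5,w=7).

Apply Kruskal's algorithm (sort edges by weight, add if no cycle):

Sorted edges by weight:
  (2,5) w=1
  (2,4) w=3
  (1,2) w=5
  (3,5) w=6
  (2,3) w=7
  (4,5) w=7

Add edge (2,5) w=1 -- no cycle. Running total: 1
Add edge (2,4) w=3 -- no cycle. Running total: 4
Add edge (1,2) w=5 -- no cycle. Running total: 9
Add edge (3,5) w=6 -- no cycle. Running total: 15

MST edges: (2,5,w=1), (2,4,w=3), (1,2,w=5), (3,5,w=6)
Total MST weight: 1 + 3 + 5 + 6 = 15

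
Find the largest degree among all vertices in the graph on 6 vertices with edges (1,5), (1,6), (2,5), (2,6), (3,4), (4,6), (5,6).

Step 1: Count edges incident to each vertex:
  deg(1) = 2 (neighbors: 5, 6)
  deg(2) = 2 (neighbors: 5, 6)
  deg(3) = 1 (neighbors: 4)
  deg(4) = 2 (neighbors: 3, 6)
  deg(5) = 3 (neighbors: 1, 2, 6)
  deg(6) = 4 (neighbors: 1, 2, 4, 5)

Step 2: Find maximum:
  max(2, 2, 1, 2, 3, 4) = 4 (vertex 6)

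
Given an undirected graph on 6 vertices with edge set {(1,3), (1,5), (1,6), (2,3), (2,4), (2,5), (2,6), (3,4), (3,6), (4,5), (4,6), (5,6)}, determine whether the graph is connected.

Step 1: Build adjacency list from edges:
  1: 3, 5, 6
  2: 3, 4, 5, 6
  3: 1, 2, 4, 6
  4: 2, 3, 5, 6
  5: 1, 2, 4, 6
  6: 1, 2, 3, 4, 5

Step 2: Run BFS/DFS from vertex 1:
  Visited: {1, 3, 5, 6, 2, 4}
  Reached 6 of 6 vertices

Step 3: All 6 vertices reached from vertex 1, so the graph is connected.
Answer: Yes, the graph is connected.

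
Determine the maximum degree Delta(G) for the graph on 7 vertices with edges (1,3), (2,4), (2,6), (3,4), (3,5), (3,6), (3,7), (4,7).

Step 1: Count edges incident to each vertex:
  deg(1) = 1 (neighbors: 3)
  deg(2) = 2 (neighbors: 4, 6)
  deg(3) = 5 (neighbors: 1, 4, 5, 6, 7)
  deg(4) = 3 (neighbors: 2, 3, 7)
  deg(5) = 1 (neighbors: 3)
  deg(6) = 2 (neighbors: 2, 3)
  deg(7) = 2 (neighbors: 3, 4)

Step 2: Find maximum:
  max(1, 2, 5, 3, 1, 2, 2) = 5 (vertex 3)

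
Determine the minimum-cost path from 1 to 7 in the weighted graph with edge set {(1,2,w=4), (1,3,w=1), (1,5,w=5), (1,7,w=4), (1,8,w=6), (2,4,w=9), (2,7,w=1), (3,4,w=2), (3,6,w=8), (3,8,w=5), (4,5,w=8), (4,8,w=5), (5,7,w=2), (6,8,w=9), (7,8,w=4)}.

Step 1: Build adjacency list with weights:
  1: 2(w=4), 3(w=1), 5(w=5), 7(w=4), 8(w=6)
  2: 1(w=4), 4(w=9), 7(w=1)
  3: 1(w=1), 4(w=2), 6(w=8), 8(w=5)
  4: 2(w=9), 3(w=2), 5(w=8), 8(w=5)
  5: 1(w=5), 4(w=8), 7(w=2)
  6: 3(w=8), 8(w=9)
  7: 1(w=4), 2(w=1), 5(w=2), 8(w=4)
  8: 1(w=6), 3(w=5), 4(w=5), 6(w=9), 7(w=4)

Step 2: Apply Dijkstra's algorithm from vertex 1:
  Visit vertex 1 (distance=0)
    Update dist[2] = 4
    Update dist[3] = 1
    Update dist[5] = 5
    Update dist[7] = 4
    Update dist[8] = 6
  Visit vertex 3 (distance=1)
    Update dist[4] = 3
    Update dist[6] = 9
  Visit vertex 4 (distance=3)
  Visit vertex 2 (distance=4)
  Visit vertex 7 (distance=4)

Step 3: Shortest path: 1 -> 7
Total weight: 4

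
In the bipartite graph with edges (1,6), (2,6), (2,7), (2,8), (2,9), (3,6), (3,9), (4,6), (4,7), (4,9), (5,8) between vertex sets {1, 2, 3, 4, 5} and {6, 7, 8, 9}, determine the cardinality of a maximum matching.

Step 1: List the neighbors of each left vertex:
  1: 6
  2: 6, 7, 8, 9
  3: 6, 9
  4: 6, 7, 9
  5: 8

Step 2: Greedily match left vertices, then look for augmenting paths:
  Match 1 -- 6
  Match 2 -- 7
  Match 3 -- 9
  Match 5 -- 8
  No augmenting path remains.

Step 3: Verify this is maximum:
  Matching size 4 = min(|L|, |R|) = min(5, 4), which is an upper bound, so this matching is maximum.

Maximum matching: {(1,6), (2,7), (3,9), (5,8)}
Size: 4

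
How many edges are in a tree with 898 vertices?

A tree on n vertices always has exactly n - 1 edges.
For n = 898: edges = 898 - 1 = 897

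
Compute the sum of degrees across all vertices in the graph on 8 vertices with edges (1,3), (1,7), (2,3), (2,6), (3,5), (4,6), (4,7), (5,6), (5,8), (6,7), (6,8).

Step 1: Count edges incident to each vertex:
  deg(1) = 2 (neighbors: 3, 7)
  deg(2) = 2 (neighbors: 3, 6)
  deg(3) = 3 (neighbors: 1, 2, 5)
  deg(4) = 2 (neighbors: 6, 7)
  deg(5) = 3 (neighbors: 3, 6, 8)
  deg(6) = 5 (neighbors: 2, 4, 5, 7, 8)
  deg(7) = 3 (neighbors: 1, 4, 6)
  deg(8) = 2 (neighbors: 5, 6)

Step 2: Sum all degrees:
  2 + 2 + 3 + 2 + 3 + 5 + 3 + 2 = 22

Verification: sum of degrees = 2 * |E| = 2 * 11 = 22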